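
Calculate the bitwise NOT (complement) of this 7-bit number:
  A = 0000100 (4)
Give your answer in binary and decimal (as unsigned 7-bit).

Flip each bit (0->1, 1->0):
  0000100
  1111011

Answer: 1111011 (123)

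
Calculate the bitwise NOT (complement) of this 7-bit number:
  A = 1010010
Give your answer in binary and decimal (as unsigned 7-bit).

Flip each bit (0->1, 1->0):
  1010010
  0101101

Answer: 0101101 (45)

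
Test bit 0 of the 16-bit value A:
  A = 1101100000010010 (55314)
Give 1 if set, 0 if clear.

Bit 0 is the 1st from the right.
  1101100000010010
                 ^
That bit is 0.

Answer: 0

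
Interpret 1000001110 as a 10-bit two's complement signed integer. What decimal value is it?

MSB is 1, so the value is negative. Find the magnitude:
1. Invert bits:  0111110001
2. Add 1:        0111110010  = 498
3. Apply sign:   -498

Answer: -498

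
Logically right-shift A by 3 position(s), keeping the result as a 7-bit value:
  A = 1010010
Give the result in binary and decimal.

Logical shift right by 3: drop the bottom 3 bit(s), prepend 3 zero(s) on the left.
  1010010  ->  keep [1010], discard [010], prepend 000
= 0001010

Answer: 0001010 (10)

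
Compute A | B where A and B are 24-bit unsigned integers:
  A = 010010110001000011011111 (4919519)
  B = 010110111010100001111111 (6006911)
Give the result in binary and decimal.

Apply | to each column (1 where either bit is 1):
  010010110001000011011111
| 010110111010100001111111
--------------------------
  010110111011100011111111

Answer: 010110111011100011111111 (6011135)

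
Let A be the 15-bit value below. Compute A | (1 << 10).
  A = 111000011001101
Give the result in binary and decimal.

Mask = 1 << 10 = 000010000000000
Bit 10 of A is 0, so OR-ing with the mask flips it to 1.
  111000011001101
| 000010000000000
-----------------
  111010011001101

Answer: 111010011001101 (29901)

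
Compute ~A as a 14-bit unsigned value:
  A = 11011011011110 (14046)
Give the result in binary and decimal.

Flip each bit (0->1, 1->0):
  11011011011110
  00100100100001

Answer: 00100100100001 (2337)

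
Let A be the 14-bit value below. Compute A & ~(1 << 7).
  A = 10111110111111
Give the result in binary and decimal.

Mask = ~(1 << 7) = 11111101111111
Bit 7 of A is 1, so AND-ing with the mask clears it to 0.
  10111110111111
& 11111101111111
----------------
  10111100111111

Answer: 10111100111111 (12095)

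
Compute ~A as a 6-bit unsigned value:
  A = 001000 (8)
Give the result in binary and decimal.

Flip each bit (0->1, 1->0):
  001000
  110111

Answer: 110111 (55)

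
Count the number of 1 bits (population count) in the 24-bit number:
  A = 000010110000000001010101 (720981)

000010110000000001010101
1-bits at positions (from bit 0 = LSB): 0, 2, 4, 6, 16, 17, 19
Count = 7

Answer: 7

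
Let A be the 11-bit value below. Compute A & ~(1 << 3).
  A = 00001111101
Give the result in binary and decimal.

Mask = ~(1 << 3) = 11111110111
Bit 3 of A is 1, so AND-ing with the mask clears it to 0.
  00001111101
& 11111110111
-------------
  00001110101

Answer: 00001110101 (117)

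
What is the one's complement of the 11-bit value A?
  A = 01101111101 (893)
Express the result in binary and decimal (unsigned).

Flip each bit (0->1, 1->0):
  01101111101
  10010000010

Answer: 10010000010 (1154)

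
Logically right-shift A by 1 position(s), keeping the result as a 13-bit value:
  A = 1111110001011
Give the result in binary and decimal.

Logical shift right by 1: drop the bottom 1 bit(s), prepend 1 zero(s) on the left.
  1111110001011  ->  keep [111111000101], discard [1], prepend 0
= 0111111000101

Answer: 0111111000101 (4037)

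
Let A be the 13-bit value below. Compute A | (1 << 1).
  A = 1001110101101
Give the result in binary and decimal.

Mask = 1 << 1 = 0000000000010
Bit 1 of A is 0, so OR-ing with the mask flips it to 1.
  1001110101101
| 0000000000010
---------------
  1001110101111

Answer: 1001110101111 (5039)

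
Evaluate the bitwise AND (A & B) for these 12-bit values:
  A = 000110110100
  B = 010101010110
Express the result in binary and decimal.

Apply & to each column (1 only where both bits are 1):
  000110110100
& 010101010110
--------------
  000100010100

Answer: 000100010100 (276)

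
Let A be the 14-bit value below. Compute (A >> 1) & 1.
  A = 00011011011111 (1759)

Bit 1 is the 2nd from the right.
  00011011011111
              ^
That bit is 1.

Answer: 1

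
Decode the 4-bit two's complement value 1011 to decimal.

MSB is 1, so the value is negative. Find the magnitude:
1. Invert bits:  0100
2. Add 1:        0101  = 5
3. Apply sign:   -5

Answer: -5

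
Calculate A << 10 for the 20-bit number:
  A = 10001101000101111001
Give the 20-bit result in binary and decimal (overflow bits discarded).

Shift left by 10: drop the top 10 bit(s), append 10 zero(s) on the right.
  10001101000101111001  ->  discard [1000110100], keep [0101111001], append 0000000000
= 01011110010000000000

Answer: 01011110010000000000 (386048)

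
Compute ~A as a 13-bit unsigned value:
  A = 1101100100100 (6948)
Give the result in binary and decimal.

Flip each bit (0->1, 1->0):
  1101100100100
  0010011011011

Answer: 0010011011011 (1243)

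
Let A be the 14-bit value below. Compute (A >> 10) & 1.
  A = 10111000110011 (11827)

Bit 10 is the 11th from the right.
  10111000110011
     ^
That bit is 1.

Answer: 1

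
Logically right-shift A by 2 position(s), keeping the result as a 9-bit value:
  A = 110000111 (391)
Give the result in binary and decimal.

Logical shift right by 2: drop the bottom 2 bit(s), prepend 2 zero(s) on the left.
  110000111  ->  keep [1100001], discard [11], prepend 00
= 001100001

Answer: 001100001 (97)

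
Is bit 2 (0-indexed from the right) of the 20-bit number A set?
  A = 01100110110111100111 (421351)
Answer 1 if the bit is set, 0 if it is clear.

Bit 2 is the 3rd from the right.
  01100110110111100111
                   ^
That bit is 1.

Answer: 1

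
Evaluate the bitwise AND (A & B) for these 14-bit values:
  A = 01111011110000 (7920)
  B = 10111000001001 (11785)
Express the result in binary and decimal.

Apply & to each column (1 only where both bits are 1):
  01111011110000
& 10111000001001
----------------
  00111000000000

Answer: 00111000000000 (3584)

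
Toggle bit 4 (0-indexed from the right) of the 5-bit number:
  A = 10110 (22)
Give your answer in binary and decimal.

Mask = 1 << 4 = 10000
Bit 4 of A is 1; XOR with the mask flips it to 0.
  10110
^ 10000
-------
  00110

Answer: 00110 (6)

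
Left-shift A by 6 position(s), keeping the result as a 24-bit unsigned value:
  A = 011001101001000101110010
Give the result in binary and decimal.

Shift left by 6: drop the top 6 bit(s), append 6 zero(s) on the right.
  011001101001000101110010  ->  discard [011001], keep [101001000101110010], append 000000
= 101001000101110010000000

Answer: 101001000101110010000000 (10771584)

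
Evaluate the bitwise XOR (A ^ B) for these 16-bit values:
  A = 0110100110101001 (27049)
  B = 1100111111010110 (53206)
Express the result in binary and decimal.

Apply ^ to each column (1 where bits differ):
  0110100110101001
^ 1100111111010110
------------------
  1010011001111111

Answer: 1010011001111111 (42623)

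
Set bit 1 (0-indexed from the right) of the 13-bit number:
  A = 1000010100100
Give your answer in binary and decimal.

Mask = 1 << 1 = 0000000000010
Bit 1 of A is 0, so OR-ing with the mask flips it to 1.
  1000010100100
| 0000000000010
---------------
  1000010100110

Answer: 1000010100110 (4262)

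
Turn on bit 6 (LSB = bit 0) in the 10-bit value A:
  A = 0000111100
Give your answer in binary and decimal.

Mask = 1 << 6 = 0001000000
Bit 6 of A is 0, so OR-ing with the mask flips it to 1.
  0000111100
| 0001000000
------------
  0001111100

Answer: 0001111100 (124)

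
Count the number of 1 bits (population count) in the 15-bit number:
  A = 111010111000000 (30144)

111010111000000
1-bits at positions (from bit 0 = LSB): 6, 7, 8, 10, 12, 13, 14
Count = 7

Answer: 7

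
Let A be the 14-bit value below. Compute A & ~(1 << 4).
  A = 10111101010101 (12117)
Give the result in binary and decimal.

Mask = ~(1 << 4) = 11111111101111
Bit 4 of A is 1, so AND-ing with the mask clears it to 0.
  10111101010101
& 11111111101111
----------------
  10111101000101

Answer: 10111101000101 (12101)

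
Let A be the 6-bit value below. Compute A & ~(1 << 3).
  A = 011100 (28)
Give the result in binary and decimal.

Mask = ~(1 << 3) = 110111
Bit 3 of A is 1, so AND-ing with the mask clears it to 0.
  011100
& 110111
--------
  010100

Answer: 010100 (20)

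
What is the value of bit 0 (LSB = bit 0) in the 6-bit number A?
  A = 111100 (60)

Bit 0 is the 1st from the right.
  111100
       ^
That bit is 0.

Answer: 0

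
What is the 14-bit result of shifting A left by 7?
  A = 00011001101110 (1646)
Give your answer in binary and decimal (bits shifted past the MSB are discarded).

Shift left by 7: drop the top 7 bit(s), append 7 zero(s) on the right.
  00011001101110  ->  discard [0001100], keep [1101110], append 0000000
= 11011100000000

Answer: 11011100000000 (14080)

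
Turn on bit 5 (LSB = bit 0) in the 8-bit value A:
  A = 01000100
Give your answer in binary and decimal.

Mask = 1 << 5 = 00100000
Bit 5 of A is 0, so OR-ing with the mask flips it to 1.
  01000100
| 00100000
----------
  01100100

Answer: 01100100 (100)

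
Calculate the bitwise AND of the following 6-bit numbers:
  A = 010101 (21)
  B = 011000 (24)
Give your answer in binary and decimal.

Apply & to each column (1 only where both bits are 1):
  010101
& 011000
--------
  010000

Answer: 010000 (16)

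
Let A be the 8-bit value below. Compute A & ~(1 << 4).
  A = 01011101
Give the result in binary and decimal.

Mask = ~(1 << 4) = 11101111
Bit 4 of A is 1, so AND-ing with the mask clears it to 0.
  01011101
& 11101111
----------
  01001101

Answer: 01001101 (77)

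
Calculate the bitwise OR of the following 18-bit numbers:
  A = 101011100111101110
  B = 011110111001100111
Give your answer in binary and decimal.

Apply | to each column (1 where either bit is 1):
  101011100111101110
| 011110111001100111
--------------------
  111111111111101111

Answer: 111111111111101111 (262127)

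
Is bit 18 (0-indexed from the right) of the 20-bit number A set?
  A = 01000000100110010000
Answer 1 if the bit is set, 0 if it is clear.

Bit 18 is the 19th from the right.
  01000000100110010000
   ^
That bit is 1.

Answer: 1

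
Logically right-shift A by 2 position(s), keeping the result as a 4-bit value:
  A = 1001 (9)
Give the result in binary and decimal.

Logical shift right by 2: drop the bottom 2 bit(s), prepend 2 zero(s) on the left.
  1001  ->  keep [10], discard [01], prepend 00
= 0010

Answer: 0010 (2)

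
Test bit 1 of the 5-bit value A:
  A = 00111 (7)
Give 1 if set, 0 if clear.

Bit 1 is the 2nd from the right.
  00111
     ^
That bit is 1.

Answer: 1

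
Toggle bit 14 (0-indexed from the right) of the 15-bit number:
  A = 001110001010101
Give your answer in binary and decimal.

Mask = 1 << 14 = 100000000000000
Bit 14 of A is 0; XOR with the mask flips it to 1.
  001110001010101
^ 100000000000000
-----------------
  101110001010101

Answer: 101110001010101 (23637)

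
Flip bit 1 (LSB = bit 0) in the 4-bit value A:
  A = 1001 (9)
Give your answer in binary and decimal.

Mask = 1 << 1 = 0010
Bit 1 of A is 0; XOR with the mask flips it to 1.
  1001
^ 0010
------
  1011

Answer: 1011 (11)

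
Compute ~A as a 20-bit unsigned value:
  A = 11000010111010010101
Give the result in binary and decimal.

Flip each bit (0->1, 1->0):
  11000010111010010101
  00111101000101101010

Answer: 00111101000101101010 (250218)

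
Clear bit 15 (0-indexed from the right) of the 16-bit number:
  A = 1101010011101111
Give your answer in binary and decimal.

Mask = ~(1 << 15) = 0111111111111111
Bit 15 of A is 1, so AND-ing with the mask clears it to 0.
  1101010011101111
& 0111111111111111
------------------
  0101010011101111

Answer: 0101010011101111 (21743)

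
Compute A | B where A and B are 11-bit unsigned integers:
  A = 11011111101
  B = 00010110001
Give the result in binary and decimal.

Apply | to each column (1 where either bit is 1):
  11011111101
| 00010110001
-------------
  11011111101

Answer: 11011111101 (1789)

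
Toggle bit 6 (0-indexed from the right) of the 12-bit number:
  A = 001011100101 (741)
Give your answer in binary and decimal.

Mask = 1 << 6 = 000001000000
Bit 6 of A is 1; XOR with the mask flips it to 0.
  001011100101
^ 000001000000
--------------
  001010100101

Answer: 001010100101 (677)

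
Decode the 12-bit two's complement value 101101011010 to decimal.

MSB is 1, so the value is negative. Find the magnitude:
1. Invert bits:  010010100101
2. Add 1:        010010100110  = 1190
3. Apply sign:   -1190

Answer: -1190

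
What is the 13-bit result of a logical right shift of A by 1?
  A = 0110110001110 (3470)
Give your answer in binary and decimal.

Logical shift right by 1: drop the bottom 1 bit(s), prepend 1 zero(s) on the left.
  0110110001110  ->  keep [011011000111], discard [0], prepend 0
= 0011011000111

Answer: 0011011000111 (1735)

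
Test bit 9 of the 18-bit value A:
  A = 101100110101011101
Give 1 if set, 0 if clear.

Bit 9 is the 10th from the right.
  101100110101011101
          ^
That bit is 0.

Answer: 0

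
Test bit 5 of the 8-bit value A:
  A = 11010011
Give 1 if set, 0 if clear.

Bit 5 is the 6th from the right.
  11010011
    ^
That bit is 0.

Answer: 0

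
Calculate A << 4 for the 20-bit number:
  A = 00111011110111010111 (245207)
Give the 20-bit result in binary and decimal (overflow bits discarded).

Shift left by 4: drop the top 4 bit(s), append 4 zero(s) on the right.
  00111011110111010111  ->  discard [0011], keep [1011110111010111], append 0000
= 10111101110101110000

Answer: 10111101110101110000 (777584)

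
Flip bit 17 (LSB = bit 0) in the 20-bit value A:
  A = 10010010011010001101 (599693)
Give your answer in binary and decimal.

Mask = 1 << 17 = 00100000000000000000
Bit 17 of A is 0; XOR with the mask flips it to 1.
  10010010011010001101
^ 00100000000000000000
----------------------
  10110010011010001101

Answer: 10110010011010001101 (730765)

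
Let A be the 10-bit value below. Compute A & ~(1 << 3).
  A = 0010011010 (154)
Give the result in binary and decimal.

Mask = ~(1 << 3) = 1111110111
Bit 3 of A is 1, so AND-ing with the mask clears it to 0.
  0010011010
& 1111110111
------------
  0010010010

Answer: 0010010010 (146)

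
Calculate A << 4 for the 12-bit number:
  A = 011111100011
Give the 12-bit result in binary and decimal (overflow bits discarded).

Shift left by 4: drop the top 4 bit(s), append 4 zero(s) on the right.
  011111100011  ->  discard [0111], keep [11100011], append 0000
= 111000110000

Answer: 111000110000 (3632)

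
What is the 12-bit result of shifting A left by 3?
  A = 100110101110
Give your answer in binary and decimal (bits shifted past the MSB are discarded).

Shift left by 3: drop the top 3 bit(s), append 3 zero(s) on the right.
  100110101110  ->  discard [100], keep [110101110], append 000
= 110101110000

Answer: 110101110000 (3440)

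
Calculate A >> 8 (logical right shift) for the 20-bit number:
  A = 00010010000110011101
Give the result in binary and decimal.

Logical shift right by 8: drop the bottom 8 bit(s), prepend 8 zero(s) on the left.
  00010010000110011101  ->  keep [000100100001], discard [10011101], prepend 00000000
= 00000000000100100001

Answer: 00000000000100100001 (289)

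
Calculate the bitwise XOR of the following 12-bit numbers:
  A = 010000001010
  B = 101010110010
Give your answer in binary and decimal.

Apply ^ to each column (1 where bits differ):
  010000001010
^ 101010110010
--------------
  111010111000

Answer: 111010111000 (3768)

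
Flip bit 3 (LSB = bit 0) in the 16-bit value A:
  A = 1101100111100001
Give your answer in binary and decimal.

Mask = 1 << 3 = 0000000000001000
Bit 3 of A is 0; XOR with the mask flips it to 1.
  1101100111100001
^ 0000000000001000
------------------
  1101100111101001

Answer: 1101100111101001 (55785)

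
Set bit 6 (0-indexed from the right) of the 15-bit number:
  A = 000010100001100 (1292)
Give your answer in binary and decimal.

Mask = 1 << 6 = 000000001000000
Bit 6 of A is 0, so OR-ing with the mask flips it to 1.
  000010100001100
| 000000001000000
-----------------
  000010101001100

Answer: 000010101001100 (1356)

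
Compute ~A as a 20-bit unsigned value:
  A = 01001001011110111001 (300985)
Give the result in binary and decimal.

Flip each bit (0->1, 1->0):
  01001001011110111001
  10110110100001000110

Answer: 10110110100001000110 (747590)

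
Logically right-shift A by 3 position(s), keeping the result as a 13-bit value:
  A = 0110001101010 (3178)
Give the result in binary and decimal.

Logical shift right by 3: drop the bottom 3 bit(s), prepend 3 zero(s) on the left.
  0110001101010  ->  keep [0110001101], discard [010], prepend 000
= 0000110001101

Answer: 0000110001101 (397)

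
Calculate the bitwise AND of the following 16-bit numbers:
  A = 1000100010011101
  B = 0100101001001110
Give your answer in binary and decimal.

Apply & to each column (1 only where both bits are 1):
  1000100010011101
& 0100101001001110
------------------
  0000100000001100

Answer: 0000100000001100 (2060)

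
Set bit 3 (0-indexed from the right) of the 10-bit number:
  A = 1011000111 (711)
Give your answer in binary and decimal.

Mask = 1 << 3 = 0000001000
Bit 3 of A is 0, so OR-ing with the mask flips it to 1.
  1011000111
| 0000001000
------------
  1011001111

Answer: 1011001111 (719)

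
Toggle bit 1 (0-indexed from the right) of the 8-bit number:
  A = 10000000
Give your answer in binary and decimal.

Mask = 1 << 1 = 00000010
Bit 1 of A is 0; XOR with the mask flips it to 1.
  10000000
^ 00000010
----------
  10000010

Answer: 10000010 (130)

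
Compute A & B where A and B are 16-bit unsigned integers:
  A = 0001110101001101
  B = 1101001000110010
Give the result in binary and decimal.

Apply & to each column (1 only where both bits are 1):
  0001110101001101
& 1101001000110010
------------------
  0001000000000000

Answer: 0001000000000000 (4096)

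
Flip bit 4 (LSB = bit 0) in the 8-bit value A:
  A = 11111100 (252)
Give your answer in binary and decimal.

Mask = 1 << 4 = 00010000
Bit 4 of A is 1; XOR with the mask flips it to 0.
  11111100
^ 00010000
----------
  11101100

Answer: 11101100 (236)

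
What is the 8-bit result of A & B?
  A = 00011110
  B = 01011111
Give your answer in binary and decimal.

Apply & to each column (1 only where both bits are 1):
  00011110
& 01011111
----------
  00011110

Answer: 00011110 (30)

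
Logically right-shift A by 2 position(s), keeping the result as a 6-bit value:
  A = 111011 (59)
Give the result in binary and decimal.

Logical shift right by 2: drop the bottom 2 bit(s), prepend 2 zero(s) on the left.
  111011  ->  keep [1110], discard [11], prepend 00
= 001110

Answer: 001110 (14)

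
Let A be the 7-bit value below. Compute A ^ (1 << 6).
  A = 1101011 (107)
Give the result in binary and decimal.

Mask = 1 << 6 = 1000000
Bit 6 of A is 1; XOR with the mask flips it to 0.
  1101011
^ 1000000
---------
  0101011

Answer: 0101011 (43)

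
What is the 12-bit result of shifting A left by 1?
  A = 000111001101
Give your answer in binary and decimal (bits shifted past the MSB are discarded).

Shift left by 1: drop the top 1 bit(s), append 1 zero(s) on the right.
  000111001101  ->  discard [0], keep [00111001101], append 0
= 001110011010

Answer: 001110011010 (922)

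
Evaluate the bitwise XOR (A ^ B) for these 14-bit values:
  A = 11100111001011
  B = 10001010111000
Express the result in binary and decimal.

Apply ^ to each column (1 where bits differ):
  11100111001011
^ 10001010111000
----------------
  01101101110011

Answer: 01101101110011 (7027)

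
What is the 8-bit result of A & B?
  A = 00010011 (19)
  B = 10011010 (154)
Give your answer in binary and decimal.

Apply & to each column (1 only where both bits are 1):
  00010011
& 10011010
----------
  00010010

Answer: 00010010 (18)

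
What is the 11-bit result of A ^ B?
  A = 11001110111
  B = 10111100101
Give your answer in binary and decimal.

Apply ^ to each column (1 where bits differ):
  11001110111
^ 10111100101
-------------
  01110010010

Answer: 01110010010 (914)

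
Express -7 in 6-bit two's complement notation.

1. Binary of +7:  000111
2. Invert bits:     111000
3. Add 1:           111001

Answer: 111001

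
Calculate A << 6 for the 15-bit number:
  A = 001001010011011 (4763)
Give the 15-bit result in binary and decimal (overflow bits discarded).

Shift left by 6: drop the top 6 bit(s), append 6 zero(s) on the right.
  001001010011011  ->  discard [001001], keep [010011011], append 000000
= 010011011000000

Answer: 010011011000000 (9920)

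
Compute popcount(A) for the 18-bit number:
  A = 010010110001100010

010010110001100010
1-bits at positions (from bit 0 = LSB): 1, 5, 6, 10, 11, 13, 16
Count = 7

Answer: 7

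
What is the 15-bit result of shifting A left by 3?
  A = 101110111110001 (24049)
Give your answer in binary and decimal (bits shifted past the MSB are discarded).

Shift left by 3: drop the top 3 bit(s), append 3 zero(s) on the right.
  101110111110001  ->  discard [101], keep [110111110001], append 000
= 110111110001000

Answer: 110111110001000 (28552)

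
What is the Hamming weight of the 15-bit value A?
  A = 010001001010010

010001001010010
1-bits at positions (from bit 0 = LSB): 1, 4, 6, 9, 13
Count = 5

Answer: 5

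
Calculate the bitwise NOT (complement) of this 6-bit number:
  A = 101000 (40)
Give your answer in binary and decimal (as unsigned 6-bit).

Flip each bit (0->1, 1->0):
  101000
  010111

Answer: 010111 (23)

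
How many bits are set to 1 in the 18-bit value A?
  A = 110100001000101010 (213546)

110100001000101010
1-bits at positions (from bit 0 = LSB): 1, 3, 5, 9, 14, 16, 17
Count = 7

Answer: 7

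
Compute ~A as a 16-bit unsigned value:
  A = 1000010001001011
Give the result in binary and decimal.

Flip each bit (0->1, 1->0):
  1000010001001011
  0111101110110100

Answer: 0111101110110100 (31668)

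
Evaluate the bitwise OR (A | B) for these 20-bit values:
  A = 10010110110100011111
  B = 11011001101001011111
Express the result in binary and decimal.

Apply | to each column (1 where either bit is 1):
  10010110110100011111
| 11011001101001011111
----------------------
  11011111111101011111

Answer: 11011111111101011111 (917343)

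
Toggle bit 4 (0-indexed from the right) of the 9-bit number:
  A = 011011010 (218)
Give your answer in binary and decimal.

Mask = 1 << 4 = 000010000
Bit 4 of A is 1; XOR with the mask flips it to 0.
  011011010
^ 000010000
-----------
  011001010

Answer: 011001010 (202)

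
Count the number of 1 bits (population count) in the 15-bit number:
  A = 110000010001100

110000010001100
1-bits at positions (from bit 0 = LSB): 2, 3, 7, 13, 14
Count = 5

Answer: 5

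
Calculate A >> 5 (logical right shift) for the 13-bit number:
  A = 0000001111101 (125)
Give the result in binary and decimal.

Logical shift right by 5: drop the bottom 5 bit(s), prepend 5 zero(s) on the left.
  0000001111101  ->  keep [00000011], discard [11101], prepend 00000
= 0000000000011

Answer: 0000000000011 (3)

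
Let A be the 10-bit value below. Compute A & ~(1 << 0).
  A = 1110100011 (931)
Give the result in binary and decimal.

Mask = ~(1 << 0) = 1111111110
Bit 0 of A is 1, so AND-ing with the mask clears it to 0.
  1110100011
& 1111111110
------------
  1110100010

Answer: 1110100010 (930)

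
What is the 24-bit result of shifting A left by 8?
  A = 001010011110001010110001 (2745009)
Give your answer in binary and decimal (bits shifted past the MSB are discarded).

Shift left by 8: drop the top 8 bit(s), append 8 zero(s) on the right.
  001010011110001010110001  ->  discard [00101001], keep [1110001010110001], append 00000000
= 111000101011000100000000

Answer: 111000101011000100000000 (14856448)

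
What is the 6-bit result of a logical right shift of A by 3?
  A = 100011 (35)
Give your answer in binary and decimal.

Logical shift right by 3: drop the bottom 3 bit(s), prepend 3 zero(s) on the left.
  100011  ->  keep [100], discard [011], prepend 000
= 000100

Answer: 000100 (4)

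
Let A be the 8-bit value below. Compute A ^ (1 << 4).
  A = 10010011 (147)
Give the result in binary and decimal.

Mask = 1 << 4 = 00010000
Bit 4 of A is 1; XOR with the mask flips it to 0.
  10010011
^ 00010000
----------
  10000011

Answer: 10000011 (131)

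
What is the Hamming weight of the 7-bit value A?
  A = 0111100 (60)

0111100
1-bits at positions (from bit 0 = LSB): 2, 3, 4, 5
Count = 4

Answer: 4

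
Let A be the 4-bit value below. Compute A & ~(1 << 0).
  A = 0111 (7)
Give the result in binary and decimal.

Mask = ~(1 << 0) = 1110
Bit 0 of A is 1, so AND-ing with the mask clears it to 0.
  0111
& 1110
------
  0110

Answer: 0110 (6)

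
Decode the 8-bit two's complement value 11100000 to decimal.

MSB is 1, so the value is negative. Find the magnitude:
1. Invert bits:  00011111
2. Add 1:        00100000  = 32
3. Apply sign:   -32

Answer: -32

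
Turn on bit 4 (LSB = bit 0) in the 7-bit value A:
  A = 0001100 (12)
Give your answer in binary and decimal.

Mask = 1 << 4 = 0010000
Bit 4 of A is 0, so OR-ing with the mask flips it to 1.
  0001100
| 0010000
---------
  0011100

Answer: 0011100 (28)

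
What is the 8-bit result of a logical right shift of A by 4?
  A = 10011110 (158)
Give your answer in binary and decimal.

Logical shift right by 4: drop the bottom 4 bit(s), prepend 4 zero(s) on the left.
  10011110  ->  keep [1001], discard [1110], prepend 0000
= 00001001

Answer: 00001001 (9)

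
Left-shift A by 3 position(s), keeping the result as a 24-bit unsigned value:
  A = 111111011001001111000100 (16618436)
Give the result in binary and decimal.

Shift left by 3: drop the top 3 bit(s), append 3 zero(s) on the right.
  111111011001001111000100  ->  discard [111], keep [111011001001111000100], append 000
= 111011001001111000100000

Answer: 111011001001111000100000 (15506976)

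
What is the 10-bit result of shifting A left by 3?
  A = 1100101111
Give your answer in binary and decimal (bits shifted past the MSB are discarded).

Shift left by 3: drop the top 3 bit(s), append 3 zero(s) on the right.
  1100101111  ->  discard [110], keep [0101111], append 000
= 0101111000

Answer: 0101111000 (376)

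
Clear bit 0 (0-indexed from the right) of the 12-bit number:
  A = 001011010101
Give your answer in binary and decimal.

Mask = ~(1 << 0) = 111111111110
Bit 0 of A is 1, so AND-ing with the mask clears it to 0.
  001011010101
& 111111111110
--------------
  001011010100

Answer: 001011010100 (724)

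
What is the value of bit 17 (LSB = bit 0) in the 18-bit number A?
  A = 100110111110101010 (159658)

Bit 17 is the 18th from the right.
  100110111110101010
  ^
That bit is 1.

Answer: 1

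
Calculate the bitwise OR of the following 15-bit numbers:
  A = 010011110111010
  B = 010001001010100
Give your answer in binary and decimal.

Apply | to each column (1 where either bit is 1):
  010011110111010
| 010001001010100
-----------------
  010011111111110

Answer: 010011111111110 (10238)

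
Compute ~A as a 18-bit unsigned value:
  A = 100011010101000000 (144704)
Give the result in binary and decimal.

Flip each bit (0->1, 1->0):
  100011010101000000
  011100101010111111

Answer: 011100101010111111 (117439)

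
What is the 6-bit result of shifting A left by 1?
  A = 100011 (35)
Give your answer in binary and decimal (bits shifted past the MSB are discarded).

Shift left by 1: drop the top 1 bit(s), append 1 zero(s) on the right.
  100011  ->  discard [1], keep [00011], append 0
= 000110

Answer: 000110 (6)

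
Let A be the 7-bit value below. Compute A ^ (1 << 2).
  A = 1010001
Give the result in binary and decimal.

Mask = 1 << 2 = 0000100
Bit 2 of A is 0; XOR with the mask flips it to 1.
  1010001
^ 0000100
---------
  1010101

Answer: 1010101 (85)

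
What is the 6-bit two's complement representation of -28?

1. Binary of +28:  011100
2. Invert bits:     100011
3. Add 1:           100100

Answer: 100100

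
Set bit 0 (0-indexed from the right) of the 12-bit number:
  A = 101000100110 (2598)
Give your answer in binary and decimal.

Mask = 1 << 0 = 000000000001
Bit 0 of A is 0, so OR-ing with the mask flips it to 1.
  101000100110
| 000000000001
--------------
  101000100111

Answer: 101000100111 (2599)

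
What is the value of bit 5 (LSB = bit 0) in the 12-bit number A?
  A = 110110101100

Bit 5 is the 6th from the right.
  110110101100
        ^
That bit is 1.

Answer: 1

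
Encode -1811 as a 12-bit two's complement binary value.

1. Binary of +1811:  011100010011
2. Invert bits:     100011101100
3. Add 1:           100011101101

Answer: 100011101101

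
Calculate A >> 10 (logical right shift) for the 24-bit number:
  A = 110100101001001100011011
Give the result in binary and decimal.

Logical shift right by 10: drop the bottom 10 bit(s), prepend 10 zero(s) on the left.
  110100101001001100011011  ->  keep [11010010100100], discard [1100011011], prepend 0000000000
= 000000000011010010100100

Answer: 000000000011010010100100 (13476)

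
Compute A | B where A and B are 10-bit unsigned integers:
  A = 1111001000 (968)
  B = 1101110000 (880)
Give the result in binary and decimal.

Apply | to each column (1 where either bit is 1):
  1111001000
| 1101110000
------------
  1111111000

Answer: 1111111000 (1016)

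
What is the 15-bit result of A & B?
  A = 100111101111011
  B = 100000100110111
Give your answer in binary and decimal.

Apply & to each column (1 only where both bits are 1):
  100111101111011
& 100000100110111
-----------------
  100000100110011

Answer: 100000100110011 (16691)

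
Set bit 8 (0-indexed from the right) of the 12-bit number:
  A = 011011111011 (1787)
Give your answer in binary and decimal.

Mask = 1 << 8 = 000100000000
Bit 8 of A is 0, so OR-ing with the mask flips it to 1.
  011011111011
| 000100000000
--------------
  011111111011

Answer: 011111111011 (2043)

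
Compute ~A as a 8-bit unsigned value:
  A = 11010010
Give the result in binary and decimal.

Flip each bit (0->1, 1->0):
  11010010
  00101101

Answer: 00101101 (45)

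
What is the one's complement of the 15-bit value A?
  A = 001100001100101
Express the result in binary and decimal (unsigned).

Flip each bit (0->1, 1->0):
  001100001100101
  110011110011010

Answer: 110011110011010 (26522)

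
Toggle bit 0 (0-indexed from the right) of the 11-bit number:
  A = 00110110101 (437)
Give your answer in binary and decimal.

Mask = 1 << 0 = 00000000001
Bit 0 of A is 1; XOR with the mask flips it to 0.
  00110110101
^ 00000000001
-------------
  00110110100

Answer: 00110110100 (436)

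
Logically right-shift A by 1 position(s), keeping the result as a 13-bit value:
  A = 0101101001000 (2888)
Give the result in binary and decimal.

Logical shift right by 1: drop the bottom 1 bit(s), prepend 1 zero(s) on the left.
  0101101001000  ->  keep [010110100100], discard [0], prepend 0
= 0010110100100

Answer: 0010110100100 (1444)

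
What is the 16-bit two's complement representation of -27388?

1. Binary of +27388:  0110101011111100
2. Invert bits:     1001010100000011
3. Add 1:           1001010100000100

Answer: 1001010100000100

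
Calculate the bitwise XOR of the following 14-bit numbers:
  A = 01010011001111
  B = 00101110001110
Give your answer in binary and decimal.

Apply ^ to each column (1 where bits differ):
  01010011001111
^ 00101110001110
----------------
  01111101000001

Answer: 01111101000001 (8001)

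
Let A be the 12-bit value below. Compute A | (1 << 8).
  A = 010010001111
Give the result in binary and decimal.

Mask = 1 << 8 = 000100000000
Bit 8 of A is 0, so OR-ing with the mask flips it to 1.
  010010001111
| 000100000000
--------------
  010110001111

Answer: 010110001111 (1423)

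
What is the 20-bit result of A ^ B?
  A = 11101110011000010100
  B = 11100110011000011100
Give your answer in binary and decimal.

Apply ^ to each column (1 where bits differ):
  11101110011000010100
^ 11100110011000011100
----------------------
  00001000000000001000

Answer: 00001000000000001000 (32776)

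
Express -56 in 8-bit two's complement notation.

1. Binary of +56:  00111000
2. Invert bits:     11000111
3. Add 1:           11001000

Answer: 11001000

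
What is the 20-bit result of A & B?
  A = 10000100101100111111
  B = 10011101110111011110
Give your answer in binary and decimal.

Apply & to each column (1 only where both bits are 1):
  10000100101100111111
& 10011101110111011110
----------------------
  10000100100100011110

Answer: 10000100100100011110 (543006)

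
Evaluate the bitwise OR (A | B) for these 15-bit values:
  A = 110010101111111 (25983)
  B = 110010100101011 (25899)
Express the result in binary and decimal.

Apply | to each column (1 where either bit is 1):
  110010101111111
| 110010100101011
-----------------
  110010101111111

Answer: 110010101111111 (25983)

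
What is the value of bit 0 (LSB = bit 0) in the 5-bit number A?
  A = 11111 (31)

Bit 0 is the 1st from the right.
  11111
      ^
That bit is 1.

Answer: 1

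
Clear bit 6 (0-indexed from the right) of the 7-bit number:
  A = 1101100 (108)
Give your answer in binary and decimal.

Mask = ~(1 << 6) = 0111111
Bit 6 of A is 1, so AND-ing with the mask clears it to 0.
  1101100
& 0111111
---------
  0101100

Answer: 0101100 (44)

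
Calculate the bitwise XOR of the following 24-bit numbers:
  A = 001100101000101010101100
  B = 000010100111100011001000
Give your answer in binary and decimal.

Apply ^ to each column (1 where bits differ):
  001100101000101010101100
^ 000010100111100011001000
--------------------------
  001110001111001001100100

Answer: 001110001111001001100100 (3732068)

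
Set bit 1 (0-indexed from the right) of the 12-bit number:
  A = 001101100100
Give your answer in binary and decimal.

Mask = 1 << 1 = 000000000010
Bit 1 of A is 0, so OR-ing with the mask flips it to 1.
  001101100100
| 000000000010
--------------
  001101100110

Answer: 001101100110 (870)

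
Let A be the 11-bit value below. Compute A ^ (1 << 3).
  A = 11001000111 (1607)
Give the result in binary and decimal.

Mask = 1 << 3 = 00000001000
Bit 3 of A is 0; XOR with the mask flips it to 1.
  11001000111
^ 00000001000
-------------
  11001001111

Answer: 11001001111 (1615)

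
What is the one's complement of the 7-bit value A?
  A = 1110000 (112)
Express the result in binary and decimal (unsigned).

Flip each bit (0->1, 1->0):
  1110000
  0001111

Answer: 0001111 (15)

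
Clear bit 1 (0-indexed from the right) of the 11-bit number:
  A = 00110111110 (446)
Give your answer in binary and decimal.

Mask = ~(1 << 1) = 11111111101
Bit 1 of A is 1, so AND-ing with the mask clears it to 0.
  00110111110
& 11111111101
-------------
  00110111100

Answer: 00110111100 (444)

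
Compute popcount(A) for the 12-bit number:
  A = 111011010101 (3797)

111011010101
1-bits at positions (from bit 0 = LSB): 0, 2, 4, 6, 7, 9, 10, 11
Count = 8

Answer: 8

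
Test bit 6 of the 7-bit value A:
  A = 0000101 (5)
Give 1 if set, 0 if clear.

Bit 6 is the 7th from the right.
  0000101
  ^
That bit is 0.

Answer: 0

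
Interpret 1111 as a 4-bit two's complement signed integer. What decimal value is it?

MSB is 1, so the value is negative. Find the magnitude:
1. Invert bits:  0000
2. Add 1:        0001  = 1
3. Apply sign:   -1

Answer: -1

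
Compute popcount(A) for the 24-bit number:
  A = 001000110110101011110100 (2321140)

001000110110101011110100
1-bits at positions (from bit 0 = LSB): 2, 4, 5, 6, 7, 9, 11, 13, 14, 16, 17, 21
Count = 12

Answer: 12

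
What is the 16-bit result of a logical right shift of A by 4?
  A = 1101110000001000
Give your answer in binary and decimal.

Logical shift right by 4: drop the bottom 4 bit(s), prepend 4 zero(s) on the left.
  1101110000001000  ->  keep [110111000000], discard [1000], prepend 0000
= 0000110111000000

Answer: 0000110111000000 (3520)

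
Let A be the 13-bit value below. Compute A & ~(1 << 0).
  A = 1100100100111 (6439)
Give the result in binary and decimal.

Mask = ~(1 << 0) = 1111111111110
Bit 0 of A is 1, so AND-ing with the mask clears it to 0.
  1100100100111
& 1111111111110
---------------
  1100100100110

Answer: 1100100100110 (6438)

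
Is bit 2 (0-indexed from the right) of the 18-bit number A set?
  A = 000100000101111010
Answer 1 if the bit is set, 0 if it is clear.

Bit 2 is the 3rd from the right.
  000100000101111010
                 ^
That bit is 0.

Answer: 0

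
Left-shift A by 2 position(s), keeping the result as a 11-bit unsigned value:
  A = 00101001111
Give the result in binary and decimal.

Shift left by 2: drop the top 2 bit(s), append 2 zero(s) on the right.
  00101001111  ->  discard [00], keep [101001111], append 00
= 10100111100

Answer: 10100111100 (1340)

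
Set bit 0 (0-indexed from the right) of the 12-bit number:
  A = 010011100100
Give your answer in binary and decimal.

Mask = 1 << 0 = 000000000001
Bit 0 of A is 0, so OR-ing with the mask flips it to 1.
  010011100100
| 000000000001
--------------
  010011100101

Answer: 010011100101 (1253)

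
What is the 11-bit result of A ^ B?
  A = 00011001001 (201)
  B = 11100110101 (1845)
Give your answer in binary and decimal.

Apply ^ to each column (1 where bits differ):
  00011001001
^ 11100110101
-------------
  11111111100

Answer: 11111111100 (2044)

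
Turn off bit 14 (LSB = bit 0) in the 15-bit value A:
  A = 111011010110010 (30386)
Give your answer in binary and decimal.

Mask = ~(1 << 14) = 011111111111111
Bit 14 of A is 1, so AND-ing with the mask clears it to 0.
  111011010110010
& 011111111111111
-----------------
  011011010110010

Answer: 011011010110010 (14002)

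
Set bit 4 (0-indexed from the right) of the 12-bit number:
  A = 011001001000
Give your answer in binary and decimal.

Mask = 1 << 4 = 000000010000
Bit 4 of A is 0, so OR-ing with the mask flips it to 1.
  011001001000
| 000000010000
--------------
  011001011000

Answer: 011001011000 (1624)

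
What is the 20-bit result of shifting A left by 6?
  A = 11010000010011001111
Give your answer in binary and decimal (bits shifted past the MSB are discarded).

Shift left by 6: drop the top 6 bit(s), append 6 zero(s) on the right.
  11010000010011001111  ->  discard [110100], keep [00010011001111], append 000000
= 00010011001111000000

Answer: 00010011001111000000 (78784)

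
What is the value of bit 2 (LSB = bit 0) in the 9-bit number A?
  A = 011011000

Bit 2 is the 3rd from the right.
  011011000
        ^
That bit is 0.

Answer: 0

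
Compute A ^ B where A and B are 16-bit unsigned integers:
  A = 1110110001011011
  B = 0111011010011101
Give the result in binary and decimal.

Apply ^ to each column (1 where bits differ):
  1110110001011011
^ 0111011010011101
------------------
  1001101011000110

Answer: 1001101011000110 (39622)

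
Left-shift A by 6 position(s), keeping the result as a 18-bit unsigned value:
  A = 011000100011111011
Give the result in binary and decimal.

Shift left by 6: drop the top 6 bit(s), append 6 zero(s) on the right.
  011000100011111011  ->  discard [011000], keep [100011111011], append 000000
= 100011111011000000

Answer: 100011111011000000 (147136)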